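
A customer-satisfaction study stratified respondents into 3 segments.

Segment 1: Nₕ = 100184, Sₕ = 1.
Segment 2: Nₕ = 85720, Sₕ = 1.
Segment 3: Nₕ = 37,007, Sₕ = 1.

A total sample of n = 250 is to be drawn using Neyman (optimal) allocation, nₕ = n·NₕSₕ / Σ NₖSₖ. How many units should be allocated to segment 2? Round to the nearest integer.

96

1: NₕSₕ = 100184·1 = 100184
2: NₕSₕ = 85720·1 = 85720
3: NₕSₕ = 37007·1 = 37007
Σ NₕSₕ = 222911.
n_2 = 250·85720/222911 = 96.137... → 96.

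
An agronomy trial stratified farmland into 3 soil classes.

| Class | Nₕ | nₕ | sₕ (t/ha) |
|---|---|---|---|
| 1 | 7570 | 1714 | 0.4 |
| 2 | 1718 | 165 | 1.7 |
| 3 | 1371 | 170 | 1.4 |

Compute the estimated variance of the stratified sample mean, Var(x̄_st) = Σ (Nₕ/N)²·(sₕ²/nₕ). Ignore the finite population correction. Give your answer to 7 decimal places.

N = 10659. Term for each stratum: Wₕ²sₕ²/nₕ.
Var(x̄_st) = 0.0000470834 + 0.0004550167 + 0.0001907432 = 0.0006928433 → 0.0006928.

0.0006928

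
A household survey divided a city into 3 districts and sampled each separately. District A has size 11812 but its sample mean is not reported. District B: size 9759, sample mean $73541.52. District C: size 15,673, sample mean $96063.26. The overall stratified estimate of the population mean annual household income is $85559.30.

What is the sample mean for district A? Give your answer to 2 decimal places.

N = 11812 + 9759 + 15673 = 37244.
Overall total = μ·N = 85559.30·37244 = 3186570569.2.
Subtract the known strata: 9759·73541.52 + 15673·96063.26 = 2223291167.66.
Remaining total for district A: 3186570569.2 − 2223291167.66 = 963279401.54.
Divide by its size: 963279401.54 / 11812 = 81550.9145... → 81550.91.

81550.91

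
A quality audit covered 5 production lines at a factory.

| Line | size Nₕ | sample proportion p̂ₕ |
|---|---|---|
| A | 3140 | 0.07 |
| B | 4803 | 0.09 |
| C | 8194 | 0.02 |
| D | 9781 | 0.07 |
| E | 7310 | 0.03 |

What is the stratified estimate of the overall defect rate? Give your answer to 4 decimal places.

0.0518

Wₕ = Nₕ/N with N = 33228: 0.0945, 0.1445, 0.2466, 0.2944, 0.2200.
p̂_st = 0.0945·0.07 + 0.1445·0.09 + 0.2466·0.02 + 0.2944·0.07 + 0.2200·0.03 ≈ 0.051761... → 0.0518.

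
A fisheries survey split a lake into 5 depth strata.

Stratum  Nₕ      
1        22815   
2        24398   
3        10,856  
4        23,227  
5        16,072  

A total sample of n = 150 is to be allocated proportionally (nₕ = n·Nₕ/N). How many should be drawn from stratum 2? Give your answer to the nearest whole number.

Share of stratum 2 = 24398/97368 = 0.25058.
Allocate 150 × 0.25058 = 37.586... → 38.

38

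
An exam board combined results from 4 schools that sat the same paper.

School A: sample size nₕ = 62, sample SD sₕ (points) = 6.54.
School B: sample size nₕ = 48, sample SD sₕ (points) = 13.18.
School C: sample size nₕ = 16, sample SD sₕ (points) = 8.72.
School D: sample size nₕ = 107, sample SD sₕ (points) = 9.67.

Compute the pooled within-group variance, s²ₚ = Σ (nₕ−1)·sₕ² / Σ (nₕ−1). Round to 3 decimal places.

95.310

A: (62−1)·6.54² = 61·42.7716 = 2609.0676
B: (48−1)·13.18² = 47·173.7124 = 8164.4828
C: (16−1)·8.72² = 15·76.0384 = 1140.576
D: (107−1)·9.67² = 106·93.5089 = 9911.9434
Numerator = 21826.0698; denominator = Σ(nₕ−1) = 229.
s²ₚ = 21826.0698/229 = 95.31035... → 95.310.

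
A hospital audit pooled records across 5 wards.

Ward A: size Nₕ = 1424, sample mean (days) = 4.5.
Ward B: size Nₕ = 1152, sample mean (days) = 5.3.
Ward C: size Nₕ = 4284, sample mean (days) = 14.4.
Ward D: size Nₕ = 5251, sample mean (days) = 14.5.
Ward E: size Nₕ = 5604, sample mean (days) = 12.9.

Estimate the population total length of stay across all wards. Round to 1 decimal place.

222634.3

A: 1424·4.5 = 6408
B: 1152·5.3 = 6105.6
C: 4284·14.4 = 61689.6
D: 5251·14.5 = 76139.5
E: 5604·12.9 = 72291.6
τ̂ = Σ Nₕx̄ₕ = 222634.3.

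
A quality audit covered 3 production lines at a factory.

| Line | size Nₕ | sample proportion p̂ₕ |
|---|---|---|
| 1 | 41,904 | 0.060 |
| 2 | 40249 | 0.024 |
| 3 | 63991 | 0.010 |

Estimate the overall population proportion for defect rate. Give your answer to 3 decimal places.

N = 41904 + 40249 + 63991 = 146144.
Overall proportion = Σ (Nₕ/N)·p̂ₕ.
Σ Nₕp̂ₕ = 2514.24 + 965.976 + 639.91 = 4120.126.
4120.126 / 146144 = 0.02819... → 0.028.

0.028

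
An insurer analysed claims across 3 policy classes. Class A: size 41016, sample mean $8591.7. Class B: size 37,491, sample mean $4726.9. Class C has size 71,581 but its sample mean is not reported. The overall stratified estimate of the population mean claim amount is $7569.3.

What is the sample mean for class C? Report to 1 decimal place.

Σ Nₕx̄ₕ = N·μ, so 71581·x̄_C = 150088·7569.3 − (41016·8591.7 + 37491·4726.9).
= 1136061098.4 − 529613375.1 = 606447723.3.
x̄_C = 606447723.3 / 71581 = 8472.188... → 8472.2.

8472.2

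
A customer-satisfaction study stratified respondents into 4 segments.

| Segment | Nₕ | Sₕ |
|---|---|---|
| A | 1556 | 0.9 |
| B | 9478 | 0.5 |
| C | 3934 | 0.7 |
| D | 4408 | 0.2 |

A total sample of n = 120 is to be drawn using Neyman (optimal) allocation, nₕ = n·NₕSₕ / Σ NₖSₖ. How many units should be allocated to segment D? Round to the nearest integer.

11

Σ NₕSₕ = 1556·0.9 + 9478·0.5 + 3934·0.7 + 4408·0.2 = 9774.8.
Share for D: 881.6/9774.8 = 0.09019.
n_D = 120 × 0.09019 = 10.823... → 11.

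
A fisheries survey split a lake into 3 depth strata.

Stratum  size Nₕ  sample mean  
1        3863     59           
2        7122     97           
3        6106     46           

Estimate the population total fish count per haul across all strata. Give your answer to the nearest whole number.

1: 3863·59 = 227917
2: 7122·97 = 690834
3: 6106·46 = 280876
τ̂ = Σ Nₕx̄ₕ = 1199627.

1199627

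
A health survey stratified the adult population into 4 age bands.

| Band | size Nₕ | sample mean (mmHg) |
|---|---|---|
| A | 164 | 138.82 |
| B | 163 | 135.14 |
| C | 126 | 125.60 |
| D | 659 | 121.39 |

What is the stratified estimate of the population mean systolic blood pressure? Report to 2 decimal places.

126.45

x̄_st = (Σ Nₕx̄ₕ) / (Σ Nₕ) = (164·138.82 + 163·135.14 + 126·125.60 + 659·121.39) / 1112
= 140615.91 / 1112 = 126.4532... → 126.45.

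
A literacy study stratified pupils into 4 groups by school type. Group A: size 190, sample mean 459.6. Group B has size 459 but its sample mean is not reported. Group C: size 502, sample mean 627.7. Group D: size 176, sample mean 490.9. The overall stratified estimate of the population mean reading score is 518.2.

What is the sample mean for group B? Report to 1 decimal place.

433.2

Σ Nₕx̄ₕ = N·μ, so 459·x̄_B = 1327·518.2 − (190·459.6 + 502·627.7 + 176·490.9).
= 687651.4 − 488827.8 = 198823.6.
x̄_B = 198823.6 / 459 = 433.167... → 433.2.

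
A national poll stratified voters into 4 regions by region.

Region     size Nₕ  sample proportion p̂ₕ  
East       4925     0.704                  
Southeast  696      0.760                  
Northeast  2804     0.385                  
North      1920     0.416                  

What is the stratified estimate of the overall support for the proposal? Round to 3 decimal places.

0.568

Wₕ = Nₕ/N with N = 10345: 0.4761, 0.0673, 0.2710, 0.1856.
p̂_st = 0.4761·0.704 + 0.0673·0.760 + 0.2710·0.385 + 0.1856·0.416 ≈ 0.56785... → 0.568.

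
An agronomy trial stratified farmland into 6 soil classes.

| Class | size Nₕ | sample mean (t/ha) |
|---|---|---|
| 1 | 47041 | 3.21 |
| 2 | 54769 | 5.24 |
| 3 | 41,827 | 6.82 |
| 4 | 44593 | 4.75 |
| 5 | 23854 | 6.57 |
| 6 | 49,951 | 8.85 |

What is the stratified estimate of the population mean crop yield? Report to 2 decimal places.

N = 47041 + 54769 + 41827 + 44593 + 23854 + 49951 = 262035.
The stratified mean weights each stratum mean by its population share Nₕ/N.
Σ Nₕx̄ₕ = 47041·3.21 + 54769·5.24 + 41827·6.82 + 44593·4.75 + 23854·6.57 + 49951·8.85 = 151001.61 + 286989.56 + 285260.14 + 211816.75 + 156720.78 + 442066.35 = 1533855.19.
Divide by N: 1533855.19 / 262035 = 5.8536... → 5.85.

5.85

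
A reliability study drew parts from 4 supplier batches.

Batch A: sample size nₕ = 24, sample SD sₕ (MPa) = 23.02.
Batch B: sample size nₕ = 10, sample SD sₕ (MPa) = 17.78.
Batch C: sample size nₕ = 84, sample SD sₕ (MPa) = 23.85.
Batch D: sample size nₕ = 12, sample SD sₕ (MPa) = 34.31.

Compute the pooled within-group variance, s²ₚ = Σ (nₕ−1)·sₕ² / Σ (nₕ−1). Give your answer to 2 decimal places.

A: (24−1)·23.02² = 23·529.9204 = 12188.1692
B: (10−1)·17.78² = 9·316.1284 = 2845.1556
C: (84−1)·23.85² = 83·568.8225 = 47212.2675
D: (12−1)·34.31² = 11·1177.1761 = 12948.9371
Numerator = 75194.5294; denominator = Σ(nₕ−1) = 126.
s²ₚ = 75194.5294/126 = 596.7820... → 596.78.

596.78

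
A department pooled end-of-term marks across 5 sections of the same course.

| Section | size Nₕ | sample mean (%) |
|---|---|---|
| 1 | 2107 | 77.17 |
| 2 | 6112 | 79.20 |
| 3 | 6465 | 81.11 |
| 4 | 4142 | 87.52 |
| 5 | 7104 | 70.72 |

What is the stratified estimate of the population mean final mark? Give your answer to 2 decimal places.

N = 25930; weights Wₕ = Nₕ/N = (0.0813, 0.2357, 0.2493, 0.1597, 0.2740).
x̄_st = Σ Wₕ·x̄ₕ = 0.0813·77.17 + 0.2357·79.20 + 0.2493·81.11 + 0.1597·87.52 + 0.2740·70.72 ≈ 78.5170...
→ 78.52.

78.52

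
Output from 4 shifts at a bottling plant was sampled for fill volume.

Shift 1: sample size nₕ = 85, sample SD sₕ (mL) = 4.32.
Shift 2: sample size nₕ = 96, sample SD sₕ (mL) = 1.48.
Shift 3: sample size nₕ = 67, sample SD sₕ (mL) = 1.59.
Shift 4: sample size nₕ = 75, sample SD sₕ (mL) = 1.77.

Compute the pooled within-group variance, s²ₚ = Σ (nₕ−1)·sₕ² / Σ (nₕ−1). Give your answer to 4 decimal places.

6.8164

Degrees of freedom: 84 + 95 + 66 + 74 = 319.
Σ(nₕ−1)sₕ² = 84·18.6624 + 95·2.1904 + 66·2.5281 + 74·3.1329 = 2174.4188.
s²ₚ = 2174.4188 / 319 = 6.816360... → 6.8164.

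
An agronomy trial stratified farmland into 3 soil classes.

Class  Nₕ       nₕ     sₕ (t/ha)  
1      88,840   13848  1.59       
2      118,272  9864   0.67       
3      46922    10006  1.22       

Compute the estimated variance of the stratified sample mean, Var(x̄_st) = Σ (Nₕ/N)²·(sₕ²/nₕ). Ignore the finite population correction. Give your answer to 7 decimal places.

N = 254034. Term for each stratum: Wₕ²sₕ²/nₕ.
Var(x̄_st) = 0.0000223275 + 0.0000098645 + 0.0000050749 = 0.0000372670 → 0.0000373.

0.0000373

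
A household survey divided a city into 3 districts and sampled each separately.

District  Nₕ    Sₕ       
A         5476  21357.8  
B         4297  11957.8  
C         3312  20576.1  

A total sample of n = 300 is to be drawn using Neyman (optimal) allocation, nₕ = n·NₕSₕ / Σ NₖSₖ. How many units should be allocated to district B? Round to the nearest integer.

A: NₕSₕ = 5476·21357.8 = 116955312.8
B: NₕSₕ = 4297·11957.8 = 51382666.6
C: NₕSₕ = 3312·20576.1 = 68148043.2
Σ NₕSₕ = 236486022.6.
n_B = 300·51382666.6/236486022.6 = 65.183... → 65.

65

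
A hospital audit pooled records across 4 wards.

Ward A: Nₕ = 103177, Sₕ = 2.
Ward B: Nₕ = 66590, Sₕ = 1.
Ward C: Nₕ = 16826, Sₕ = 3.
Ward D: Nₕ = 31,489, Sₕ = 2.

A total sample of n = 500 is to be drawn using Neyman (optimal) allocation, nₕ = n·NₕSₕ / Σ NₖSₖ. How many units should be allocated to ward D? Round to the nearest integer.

81

Σ NₕSₕ = 103177·2 + 66590·1 + 16826·3 + 31489·2 = 386400.
Share for D: 62978/386400 = 0.16299.
n_D = 500 × 0.16299 = 81.493... → 81.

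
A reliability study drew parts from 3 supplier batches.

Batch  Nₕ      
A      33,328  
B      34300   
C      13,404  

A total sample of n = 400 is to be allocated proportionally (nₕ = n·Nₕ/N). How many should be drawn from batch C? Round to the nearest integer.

N = 33328 + 34300 + 13404 = 81032.
n_C = 400·13404/81032 = 66.166... → 66.

66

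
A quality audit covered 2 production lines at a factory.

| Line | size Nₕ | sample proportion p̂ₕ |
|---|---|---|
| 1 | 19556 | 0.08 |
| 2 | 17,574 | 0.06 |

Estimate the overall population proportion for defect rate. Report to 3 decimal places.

N = 19556 + 17574 = 37130.
Overall proportion = Σ (Nₕ/N)·p̂ₕ.
Σ Nₕp̂ₕ = 1564.48 + 1054.44 = 2618.92.
2618.92 / 37130 = 0.07053... → 0.071.

0.071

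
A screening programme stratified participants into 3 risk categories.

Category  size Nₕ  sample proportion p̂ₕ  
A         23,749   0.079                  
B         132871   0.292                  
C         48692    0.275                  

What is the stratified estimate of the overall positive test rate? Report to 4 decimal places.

0.2633

N = 23749 + 132871 + 48692 = 205312.
Overall proportion = Σ (Nₕ/N)·p̂ₕ.
Σ Nₕp̂ₕ = 1876.171 + 38798.332 + 13390.3 = 54064.803.
54064.803 / 205312 = 0.263330... → 0.2633.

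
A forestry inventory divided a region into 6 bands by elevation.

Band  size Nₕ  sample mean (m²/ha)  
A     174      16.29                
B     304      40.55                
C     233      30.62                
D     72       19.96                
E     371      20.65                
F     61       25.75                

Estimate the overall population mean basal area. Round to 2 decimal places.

27.13

N = 174 + 304 + 233 + 72 + 371 + 61 = 1215.
Overall mean = Σ (Nₕ/N)·x̄ₕ — weight by population share, not a simple average.
Σ Nₕx̄ₕ = 174·16.29 + 304·40.55 + 233·30.62 + 72·19.96 + 371·20.65 + 61·25.75 = 2834.46 + 12327.2 + 7134.46 + 1437.12 + 7661.15 + 1570.75 = 32965.14.
Divide by N: 32965.14 / 1215 = 27.1318... → 27.13.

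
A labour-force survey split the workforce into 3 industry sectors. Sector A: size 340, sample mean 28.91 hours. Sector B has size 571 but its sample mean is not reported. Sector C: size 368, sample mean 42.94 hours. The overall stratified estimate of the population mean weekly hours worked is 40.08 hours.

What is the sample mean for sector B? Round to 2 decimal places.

N = 340 + 571 + 368 = 1279.
Overall total = μ·N = 40.08·1279 = 51262.32.
Subtract the known strata: 340·28.91 + 368·42.94 = 25631.32.
Remaining total for sector B: 51262.32 − 25631.32 = 25631.
Divide by its size: 25631 / 571 = 44.8879... → 44.89.

44.89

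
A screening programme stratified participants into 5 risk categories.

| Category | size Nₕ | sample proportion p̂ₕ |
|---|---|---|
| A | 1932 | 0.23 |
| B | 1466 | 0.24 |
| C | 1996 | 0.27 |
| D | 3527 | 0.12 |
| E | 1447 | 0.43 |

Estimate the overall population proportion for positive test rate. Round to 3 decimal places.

0.230

Wₕ = Nₕ/N with N = 10368: 0.1863, 0.1414, 0.1925, 0.3402, 0.1396.
p̂_st = 0.1863·0.23 + 0.1414·0.24 + 0.1925·0.27 + 0.3402·0.12 + 0.1396·0.43 ≈ 0.22961... → 0.230.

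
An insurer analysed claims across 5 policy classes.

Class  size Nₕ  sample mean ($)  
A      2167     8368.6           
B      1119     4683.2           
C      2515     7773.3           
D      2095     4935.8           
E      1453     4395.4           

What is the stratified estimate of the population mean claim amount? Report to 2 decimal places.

N = 2167 + 1119 + 2515 + 2095 + 1453 = 9349.
Weight each subgroup mean by Nₕ/N and sum.
Σ Nₕx̄ₕ = 2167·8368.6 + 1119·4683.2 + 2515·7773.3 + 2095·4935.8 + 1453·4395.4 = 18134756.2 + 5240500.8 + 19549849.5 + 10340501 + 6386516.2 = 59652123.7.
Divide by N: 59652123.7 / 9349 = 6380.5887... → 6380.59.

6380.59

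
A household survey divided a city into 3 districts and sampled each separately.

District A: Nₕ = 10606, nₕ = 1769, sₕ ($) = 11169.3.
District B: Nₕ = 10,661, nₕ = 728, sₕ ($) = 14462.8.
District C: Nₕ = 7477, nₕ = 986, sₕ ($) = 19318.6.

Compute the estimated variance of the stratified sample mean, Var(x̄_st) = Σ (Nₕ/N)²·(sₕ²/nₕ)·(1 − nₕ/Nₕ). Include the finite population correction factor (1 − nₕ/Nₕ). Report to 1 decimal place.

N = 28744; Wₕ = Nₕ/N.
district A: (10606/28744)²·11169.3²/1769·(1 − 1769/10606) = 7999.9293
district B: (10661/28744)²·14462.8²/728·(1 − 728/10661) = 36826.2377
district C: (7477/28744)²·19318.6²/986·(1 − 986/7477) = 22234.0699
Sum = 67060.2369 → 67060.2.

67060.2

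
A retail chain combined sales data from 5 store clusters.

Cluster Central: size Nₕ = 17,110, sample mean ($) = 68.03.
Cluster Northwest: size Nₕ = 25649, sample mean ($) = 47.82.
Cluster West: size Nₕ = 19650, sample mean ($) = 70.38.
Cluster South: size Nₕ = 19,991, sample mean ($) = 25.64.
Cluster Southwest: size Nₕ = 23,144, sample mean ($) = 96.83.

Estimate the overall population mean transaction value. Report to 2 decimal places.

x̄_st = (Σ Nₕx̄ₕ) / (Σ Nₕ) = (17110·68.03 + 25649·47.82 + 19650·70.38 + 19991·25.64 + 23144·96.83) / 105544
= 6527098.24 / 105544 = 61.8424... → 61.84.

61.84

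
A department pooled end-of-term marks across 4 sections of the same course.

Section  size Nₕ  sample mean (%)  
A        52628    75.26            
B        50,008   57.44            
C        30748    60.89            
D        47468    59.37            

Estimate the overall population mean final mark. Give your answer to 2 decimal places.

x̄_st = (Σ Nₕx̄ₕ) / (Σ Nₕ) = (52628·75.26 + 50008·57.44 + 30748·60.89 + 47468·59.37) / 180852
= 11523663.68 / 180852 = 63.7188... → 63.72.

63.72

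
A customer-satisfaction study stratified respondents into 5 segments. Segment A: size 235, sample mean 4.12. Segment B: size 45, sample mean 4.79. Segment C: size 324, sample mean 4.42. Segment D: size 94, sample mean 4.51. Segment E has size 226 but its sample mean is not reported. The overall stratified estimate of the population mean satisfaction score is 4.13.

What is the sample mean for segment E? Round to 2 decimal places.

3.44

N = 235 + 45 + 324 + 94 + 226 = 924.
Overall total = μ·N = 4.13·924 = 3816.12.
Subtract the known strata: 235·4.12 + 45·4.79 + 324·4.42 + 94·4.51 = 3039.77.
Remaining total for segment E: 3816.12 − 3039.77 = 776.35.
Divide by its size: 776.35 / 226 = 3.4352... → 3.44.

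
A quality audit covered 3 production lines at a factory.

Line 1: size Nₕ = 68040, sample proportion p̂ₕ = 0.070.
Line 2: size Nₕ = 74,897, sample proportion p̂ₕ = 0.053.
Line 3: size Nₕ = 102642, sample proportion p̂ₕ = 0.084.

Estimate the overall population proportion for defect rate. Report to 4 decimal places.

0.0707

N = 68040 + 74897 + 102642 = 245579.
Overall proportion = Σ (Nₕ/N)·p̂ₕ.
Σ Nₕp̂ₕ = 4762.8 + 3969.541 + 8621.928 = 17354.269.
17354.269 / 245579 = 0.070667... → 0.0707.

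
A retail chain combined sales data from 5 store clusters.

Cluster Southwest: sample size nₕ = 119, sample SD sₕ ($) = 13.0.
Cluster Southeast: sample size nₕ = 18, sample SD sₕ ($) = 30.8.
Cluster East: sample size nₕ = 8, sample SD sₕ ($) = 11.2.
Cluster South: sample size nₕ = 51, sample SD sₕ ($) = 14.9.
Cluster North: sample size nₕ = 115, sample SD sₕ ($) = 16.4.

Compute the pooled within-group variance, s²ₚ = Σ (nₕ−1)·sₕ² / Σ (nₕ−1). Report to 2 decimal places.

Degrees of freedom: 118 + 17 + 7 + 50 + 114 = 306.
Σ(nₕ−1)sₕ² = 118·169 + 17·948.64 + 7·125.44 + 50·222.01 + 114·268.96 = 78708.9.
s²ₚ = 78708.9 / 306 = 257.2186... → 257.22.

257.22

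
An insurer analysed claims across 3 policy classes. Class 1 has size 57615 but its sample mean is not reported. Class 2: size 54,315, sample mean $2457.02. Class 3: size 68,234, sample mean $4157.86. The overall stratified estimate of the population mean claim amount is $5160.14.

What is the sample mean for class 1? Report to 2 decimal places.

Σ Nₕx̄ₕ = N·μ, so 57615·x̄_1 = 180164·5160.14 − (54315·2457.02 + 68234·4157.86).
= 929671462.96 − 417160460.54 = 512511002.42.
x̄_1 = 512511002.42 / 57615 = 8895.4439... → 8895.44.

8895.44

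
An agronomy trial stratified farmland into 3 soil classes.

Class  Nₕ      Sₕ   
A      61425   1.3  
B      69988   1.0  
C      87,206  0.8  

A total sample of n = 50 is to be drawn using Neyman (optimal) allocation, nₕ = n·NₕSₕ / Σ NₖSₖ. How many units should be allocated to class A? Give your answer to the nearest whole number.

18

A: NₕSₕ = 61425·1.3 = 79852.5
B: NₕSₕ = 69988·1.0 = 69988
C: NₕSₕ = 87206·0.8 = 69764.8
Σ NₕSₕ = 219605.3.
n_A = 50·79852.5/219605.3 = 18.181... → 18.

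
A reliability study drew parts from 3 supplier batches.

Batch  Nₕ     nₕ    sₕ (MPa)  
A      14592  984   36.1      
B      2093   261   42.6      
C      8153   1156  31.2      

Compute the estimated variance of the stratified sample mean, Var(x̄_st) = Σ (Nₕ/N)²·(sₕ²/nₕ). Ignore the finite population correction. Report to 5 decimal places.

0.59721

N = 24838. Term for each stratum: Wₕ²sₕ²/nₕ.
Var(x̄_st) = 0.45710472 + 0.04937236 + 0.09073044 = 0.59720751 → 0.59721.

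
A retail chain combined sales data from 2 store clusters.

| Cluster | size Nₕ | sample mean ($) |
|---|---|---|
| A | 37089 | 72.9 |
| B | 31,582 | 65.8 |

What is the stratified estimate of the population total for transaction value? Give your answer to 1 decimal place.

4781883.7

A: 37089·72.9 = 2703788.1
B: 31582·65.8 = 2078095.6
τ̂ = Σ Nₕx̄ₕ = 4781883.7.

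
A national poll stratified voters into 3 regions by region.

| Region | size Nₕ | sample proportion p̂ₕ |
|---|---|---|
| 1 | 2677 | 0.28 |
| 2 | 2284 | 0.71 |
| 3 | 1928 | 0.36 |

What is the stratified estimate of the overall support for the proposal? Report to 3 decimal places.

0.445

Wₕ = Nₕ/N with N = 6889: 0.3886, 0.3315, 0.2799.
p̂_st = 0.3886·0.28 + 0.3315·0.71 + 0.2799·0.36 ≈ 0.44495... → 0.445.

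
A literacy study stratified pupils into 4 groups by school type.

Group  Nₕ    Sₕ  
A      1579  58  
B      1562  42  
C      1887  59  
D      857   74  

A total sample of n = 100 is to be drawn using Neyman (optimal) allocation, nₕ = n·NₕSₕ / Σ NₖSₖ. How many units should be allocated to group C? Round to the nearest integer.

34

Σ NₕSₕ = 1579·58 + 1562·42 + 1887·59 + 857·74 = 331937.
Share for C: 111333/331937 = 0.33540.
n_C = 100 × 0.33540 = 33.540... → 34.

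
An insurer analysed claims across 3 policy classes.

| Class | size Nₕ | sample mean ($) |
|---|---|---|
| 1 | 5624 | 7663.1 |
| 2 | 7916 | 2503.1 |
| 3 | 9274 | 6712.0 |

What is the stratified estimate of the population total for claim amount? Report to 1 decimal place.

125158902.0

1: 5624·7663.1 = 43097274.4
2: 7916·2503.1 = 19814539.6
3: 9274·6712.0 = 62247088
τ̂ = Σ Nₕx̄ₕ = 125158902.0.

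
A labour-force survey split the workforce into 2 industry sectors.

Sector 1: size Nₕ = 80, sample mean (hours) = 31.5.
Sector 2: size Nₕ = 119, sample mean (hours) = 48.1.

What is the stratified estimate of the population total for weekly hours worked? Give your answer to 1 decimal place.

1: 80·31.5 = 2520
2: 119·48.1 = 5723.9
τ̂ = Σ Nₕx̄ₕ = 8243.9.

8243.9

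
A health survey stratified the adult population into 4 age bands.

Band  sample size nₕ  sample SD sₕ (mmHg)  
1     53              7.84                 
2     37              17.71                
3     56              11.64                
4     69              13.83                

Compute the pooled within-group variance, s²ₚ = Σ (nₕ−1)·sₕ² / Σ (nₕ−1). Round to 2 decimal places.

165.62

1: (53−1)·7.84² = 52·61.4656 = 3196.2112
2: (37−1)·17.71² = 36·313.6441 = 11291.1876
3: (56−1)·11.64² = 55·135.4896 = 7451.928
4: (69−1)·13.83² = 68·191.2689 = 13006.2852
Numerator = 34945.612; denominator = Σ(nₕ−1) = 211.
s²ₚ = 34945.612/211 = 165.6190... → 165.62.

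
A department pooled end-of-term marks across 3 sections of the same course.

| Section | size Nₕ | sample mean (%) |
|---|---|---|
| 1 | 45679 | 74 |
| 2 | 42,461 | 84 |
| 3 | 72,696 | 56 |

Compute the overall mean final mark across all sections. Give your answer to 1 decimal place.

x̄_st = (Σ Nₕx̄ₕ) / (Σ Nₕ) = (45679·74 + 42461·84 + 72696·56) / 160836
= 11017946 / 160836 = 68.504... → 68.5.

68.5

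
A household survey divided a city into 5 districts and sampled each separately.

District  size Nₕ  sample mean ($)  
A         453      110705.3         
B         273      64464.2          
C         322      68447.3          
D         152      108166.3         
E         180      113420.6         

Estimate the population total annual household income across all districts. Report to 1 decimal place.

126645243.7

Estimate total by summing Nₕ·x̄ₕ over strata.
453·110705.3 + 273·64464.2 + 322·68447.3 + 152·108166.3 + 180·113420.6 = 50149500.9 + 17598726.6 + 22040030.6 + 16441277.6 + 20415708 = 126645243.7.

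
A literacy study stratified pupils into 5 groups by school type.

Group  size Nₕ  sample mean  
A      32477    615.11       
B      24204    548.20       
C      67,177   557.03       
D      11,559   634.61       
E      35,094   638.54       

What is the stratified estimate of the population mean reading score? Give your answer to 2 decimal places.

N = 170511; weights Wₕ = Nₕ/N = (0.1905, 0.1419, 0.3940, 0.0678, 0.2058).
x̄_st = Σ Wₕ·x̄ₕ = 0.1905·615.11 + 0.1419·548.20 + 0.3940·557.03 + 0.0678·634.61 + 0.2058·638.54 ≈ 588.8743...
→ 588.87.

588.87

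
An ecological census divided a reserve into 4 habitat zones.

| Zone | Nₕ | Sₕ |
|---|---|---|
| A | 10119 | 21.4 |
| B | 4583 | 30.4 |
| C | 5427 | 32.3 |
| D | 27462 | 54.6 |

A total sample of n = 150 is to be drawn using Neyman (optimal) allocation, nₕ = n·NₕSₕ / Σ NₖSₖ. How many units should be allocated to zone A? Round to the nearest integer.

Σ NₕSₕ = 10119·21.4 + 4583·30.4 + 5427·32.3 + 27462·54.6 = 2030587.1.
Share for A: 216546.6/2030587.1 = 0.10664.
n_A = 150 × 0.10664 = 15.996... → 16.

16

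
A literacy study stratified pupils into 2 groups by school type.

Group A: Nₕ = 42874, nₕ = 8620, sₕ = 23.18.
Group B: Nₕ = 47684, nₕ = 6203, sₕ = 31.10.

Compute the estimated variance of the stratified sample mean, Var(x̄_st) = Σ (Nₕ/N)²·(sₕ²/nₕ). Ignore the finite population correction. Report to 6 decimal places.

0.057204

N = 90558. Term for each stratum: Wₕ²sₕ²/nₕ.
Var(x̄_st) = 0.013971851 + 0.043232536 = 0.057204387 → 0.057204.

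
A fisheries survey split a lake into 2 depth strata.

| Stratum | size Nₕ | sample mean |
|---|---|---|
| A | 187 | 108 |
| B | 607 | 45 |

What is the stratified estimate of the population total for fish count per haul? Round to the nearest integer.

Population total = Σ Nₕ·x̄ₕ (each stratum's size times its mean).
187·108 + 607·45 = 20196 + 27315 = 47511.

47511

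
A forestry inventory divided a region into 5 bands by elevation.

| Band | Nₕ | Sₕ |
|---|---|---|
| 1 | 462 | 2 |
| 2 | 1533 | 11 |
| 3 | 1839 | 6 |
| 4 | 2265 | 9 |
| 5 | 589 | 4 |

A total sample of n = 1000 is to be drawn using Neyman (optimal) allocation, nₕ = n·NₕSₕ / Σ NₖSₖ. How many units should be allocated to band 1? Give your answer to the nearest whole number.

18

1: NₕSₕ = 462·2 = 924
2: NₕSₕ = 1533·11 = 16863
3: NₕSₕ = 1839·6 = 11034
4: NₕSₕ = 2265·9 = 20385
5: NₕSₕ = 589·4 = 2356
Σ NₕSₕ = 51562.
n_1 = 1000·924/51562 = 17.920... → 18.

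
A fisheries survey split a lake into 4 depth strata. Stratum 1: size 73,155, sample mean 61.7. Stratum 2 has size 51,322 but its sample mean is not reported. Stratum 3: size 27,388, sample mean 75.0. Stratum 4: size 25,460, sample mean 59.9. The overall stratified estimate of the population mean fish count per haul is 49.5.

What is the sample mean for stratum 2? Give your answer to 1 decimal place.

13.3

Σ Nₕx̄ₕ = N·μ, so 51322·x̄_2 = 177325·49.5 − (73155·61.7 + 27388·75.0 + 25460·59.9).
= 8777587.5 − 8092817.5 = 684770.
x̄_2 = 684770 / 51322 = 13.343... → 13.3.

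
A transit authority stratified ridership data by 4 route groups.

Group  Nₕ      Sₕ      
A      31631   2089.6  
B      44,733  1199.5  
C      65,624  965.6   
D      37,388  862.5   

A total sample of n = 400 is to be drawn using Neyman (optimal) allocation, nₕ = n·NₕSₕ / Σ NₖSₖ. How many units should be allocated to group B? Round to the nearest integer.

A: NₕSₕ = 31631·2089.6 = 66096137.6
B: NₕSₕ = 44733·1199.5 = 53657233.5
C: NₕSₕ = 65624·965.6 = 63366534.4
D: NₕSₕ = 37388·862.5 = 32247150
Σ NₕSₕ = 215367055.5.
n_B = 400·53657233.5/215367055.5 = 99.657... → 100.

100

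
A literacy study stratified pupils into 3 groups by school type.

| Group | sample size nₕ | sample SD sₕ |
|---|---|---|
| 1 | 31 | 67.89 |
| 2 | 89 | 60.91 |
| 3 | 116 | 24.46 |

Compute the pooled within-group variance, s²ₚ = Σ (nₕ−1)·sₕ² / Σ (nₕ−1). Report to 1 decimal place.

1: (31−1)·67.89² = 30·4609.0521 = 138271.563
2: (89−1)·60.91² = 88·3710.0281 = 326482.4728
3: (116−1)·24.46² = 115·598.2916 = 68803.534
Numerator = 533557.5698; denominator = Σ(nₕ−1) = 233.
s²ₚ = 533557.5698/233 = 2289.947... → 2289.9.

2289.9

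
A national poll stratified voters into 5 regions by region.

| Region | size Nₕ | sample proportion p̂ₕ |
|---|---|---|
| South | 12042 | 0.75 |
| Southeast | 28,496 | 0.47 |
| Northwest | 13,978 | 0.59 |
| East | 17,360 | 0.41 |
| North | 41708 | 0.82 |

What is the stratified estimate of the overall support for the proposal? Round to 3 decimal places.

0.634

N = 12042 + 28496 + 13978 + 17360 + 41708 = 113584.
Overall proportion = Σ (Nₕ/N)·p̂ₕ.
Σ Nₕp̂ₕ = 9031.5 + 13393.12 + 8247.02 + 7117.6 + 34200.56 = 71989.8.
71989.8 / 113584 = 0.63380... → 0.634.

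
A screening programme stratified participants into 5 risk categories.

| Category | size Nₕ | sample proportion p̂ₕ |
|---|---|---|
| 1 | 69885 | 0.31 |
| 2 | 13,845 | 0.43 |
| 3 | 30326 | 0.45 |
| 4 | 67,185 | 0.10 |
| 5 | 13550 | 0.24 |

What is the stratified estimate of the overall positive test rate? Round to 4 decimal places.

N = 69885 + 13845 + 30326 + 67185 + 13550 = 194791.
Overall proportion = Σ (Nₕ/N)·p̂ₕ.
Σ Nₕp̂ₕ = 21664.35 + 5953.35 + 13646.7 + 6718.5 + 3252 = 51234.9.
51234.9 / 194791 = 0.263025... → 0.2630.

0.2630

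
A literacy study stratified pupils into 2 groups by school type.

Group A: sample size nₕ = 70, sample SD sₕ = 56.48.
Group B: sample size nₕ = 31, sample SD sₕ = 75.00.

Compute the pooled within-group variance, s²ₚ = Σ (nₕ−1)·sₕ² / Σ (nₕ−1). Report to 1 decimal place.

Degrees of freedom: 69 + 30 = 99.
Σ(nₕ−1)sₕ² = 69·3189.9904 + 30·5625 = 388859.3376.
s²ₚ = 388859.3376 / 99 = 3927.872... → 3927.9.

3927.9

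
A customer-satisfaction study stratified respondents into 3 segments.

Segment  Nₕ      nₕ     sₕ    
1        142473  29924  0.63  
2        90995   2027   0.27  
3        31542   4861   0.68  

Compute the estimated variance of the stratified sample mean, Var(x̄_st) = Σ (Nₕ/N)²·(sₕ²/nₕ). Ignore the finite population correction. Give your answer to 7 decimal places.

N = 265010; Wₕ = Nₕ/N.
segment 1: (142473/265010)²·0.63²/29924 = 0.0000038336
segment 2: (90995/265010)²·0.27²/2027 = 0.0000042402
segment 3: (31542/265010)²·0.68²/4861 = 0.0000013476
Sum = 0.0000094213 → 0.0000094.

0.0000094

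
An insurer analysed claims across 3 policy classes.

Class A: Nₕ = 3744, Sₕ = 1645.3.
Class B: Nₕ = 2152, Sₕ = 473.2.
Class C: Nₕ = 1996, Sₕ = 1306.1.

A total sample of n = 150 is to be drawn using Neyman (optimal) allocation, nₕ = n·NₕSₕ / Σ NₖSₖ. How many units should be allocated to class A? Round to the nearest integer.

94

A: NₕSₕ = 3744·1645.3 = 6160003.2
B: NₕSₕ = 2152·473.2 = 1018326.4
C: NₕSₕ = 1996·1306.1 = 2606975.6
Σ NₕSₕ = 9785305.2.
n_A = 150·6160003.2/9785305.2 = 94.427... → 94.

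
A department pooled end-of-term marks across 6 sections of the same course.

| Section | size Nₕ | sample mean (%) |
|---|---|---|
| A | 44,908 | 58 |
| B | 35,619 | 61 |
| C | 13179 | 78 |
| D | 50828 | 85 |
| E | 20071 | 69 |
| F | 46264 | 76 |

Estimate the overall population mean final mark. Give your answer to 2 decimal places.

71.26

N = 210869; weights Wₕ = Nₕ/N = (0.2130, 0.1689, 0.0625, 0.2410, 0.0952, 0.2194).
x̄_st = Σ Wₕ·x̄ₕ = 0.2130·58 + 0.1689·61 + 0.0625·78 + 0.2410·85 + 0.0952·69 + 0.2194·76 ≈ 71.2610...
→ 71.26.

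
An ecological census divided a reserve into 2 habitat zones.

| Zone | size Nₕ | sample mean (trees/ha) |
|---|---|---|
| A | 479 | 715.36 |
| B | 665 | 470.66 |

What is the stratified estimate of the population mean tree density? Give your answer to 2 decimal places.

573.12

N = 479 + 665 = 1144.
Overall mean = Σ (Nₕ/N)·x̄ₕ — weight by population share, not a simple average.
Σ Nₕx̄ₕ = 479·715.36 + 665·470.66 = 342657.44 + 312988.9 = 655646.34.
Divide by N: 655646.34 / 1144 = 573.1174... → 573.12.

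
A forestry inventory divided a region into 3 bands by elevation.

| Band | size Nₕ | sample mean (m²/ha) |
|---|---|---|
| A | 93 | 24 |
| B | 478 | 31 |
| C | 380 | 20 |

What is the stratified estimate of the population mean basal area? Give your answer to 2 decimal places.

25.92

N = 951; weights Wₕ = Nₕ/N = (0.0978, 0.5026, 0.3996).
x̄_st = Σ Wₕ·x̄ₕ = 0.0978·24 + 0.5026·31 + 0.3996·20 ≈ 25.9201...
→ 25.92.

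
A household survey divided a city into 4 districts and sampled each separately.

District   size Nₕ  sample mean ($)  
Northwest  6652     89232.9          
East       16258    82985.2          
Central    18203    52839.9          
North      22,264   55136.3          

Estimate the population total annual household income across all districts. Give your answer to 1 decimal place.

Population total = Σ Nₕ·x̄ₕ (each stratum's size times its mean).
6652·89232.9 + 16258·82985.2 + 18203·52839.9 + 22264·55136.3 = 593577250.8 + 1349173381.6 + 961844699.7 + 1227554583.2 = 4132149915.3.

4132149915.3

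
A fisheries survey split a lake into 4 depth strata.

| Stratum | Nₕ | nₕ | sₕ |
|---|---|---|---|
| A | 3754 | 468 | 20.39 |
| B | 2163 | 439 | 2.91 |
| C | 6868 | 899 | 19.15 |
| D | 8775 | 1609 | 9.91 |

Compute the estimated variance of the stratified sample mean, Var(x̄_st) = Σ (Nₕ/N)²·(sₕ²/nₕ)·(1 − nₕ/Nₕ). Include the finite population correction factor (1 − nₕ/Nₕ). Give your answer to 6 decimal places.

0.067963

N = 21560; Wₕ = Nₕ/N.
stratum A: (3754/21560)²·20.39²/468·(1 − 468/3754) = 0.023575066
stratum B: (2163/21560)²·2.91²/439·(1 − 439/2163) = 0.000154745
stratum C: (6868/21560)²·19.15²/899·(1 − 899/6868) = 0.035975946
stratum D: (8775/21560)²·9.91²/1609·(1 − 1609/8775) = 0.008256912
Sum = 0.067962669 → 0.067963.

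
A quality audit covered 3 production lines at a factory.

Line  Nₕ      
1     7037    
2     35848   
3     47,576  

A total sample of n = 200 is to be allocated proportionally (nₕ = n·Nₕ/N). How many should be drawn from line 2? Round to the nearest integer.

Share of line 2 = 35848/90461 = 0.39628.
Allocate 200 × 0.39628 = 79.256... → 79.

79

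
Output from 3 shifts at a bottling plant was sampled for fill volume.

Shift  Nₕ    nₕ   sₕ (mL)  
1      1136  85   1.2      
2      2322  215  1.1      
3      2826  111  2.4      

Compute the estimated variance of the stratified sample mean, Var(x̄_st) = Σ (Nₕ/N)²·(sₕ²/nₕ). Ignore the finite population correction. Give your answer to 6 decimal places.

0.011817

N = 6284; Wₕ = Nₕ/N.
shift 1: (1136/6284)²·1.2²/85 = 0.000553641
shift 2: (2322/6284)²·1.1²/215 = 0.000768421
shift 3: (2826/6284)²·2.4²/111 = 0.010494735
Sum = 0.011816796 → 0.011817.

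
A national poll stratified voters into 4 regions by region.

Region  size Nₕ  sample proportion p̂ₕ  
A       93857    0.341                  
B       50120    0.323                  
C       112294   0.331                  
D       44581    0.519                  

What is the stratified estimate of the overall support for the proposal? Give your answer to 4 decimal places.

Wₕ = Nₕ/N with N = 300852: 0.3120, 0.1666, 0.3733, 0.1482.
p̂_st = 0.3120·0.341 + 0.1666·0.323 + 0.3733·0.331 + 0.1482·0.519 ≈ 0.360645... → 0.3606.

0.3606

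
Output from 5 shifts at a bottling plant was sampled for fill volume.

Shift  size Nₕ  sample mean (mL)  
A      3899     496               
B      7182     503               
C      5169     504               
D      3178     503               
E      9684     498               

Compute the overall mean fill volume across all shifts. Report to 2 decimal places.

N = 29112; weights Wₕ = Nₕ/N = (0.1339, 0.2467, 0.1776, 0.1092, 0.3326).
x̄_st = Σ Wₕ·x̄ₕ = 0.1339·496 + 0.2467·503 + 0.1776·504 + 0.1092·503 + 0.3326·498 ≈ 500.5768...
→ 500.58.

500.58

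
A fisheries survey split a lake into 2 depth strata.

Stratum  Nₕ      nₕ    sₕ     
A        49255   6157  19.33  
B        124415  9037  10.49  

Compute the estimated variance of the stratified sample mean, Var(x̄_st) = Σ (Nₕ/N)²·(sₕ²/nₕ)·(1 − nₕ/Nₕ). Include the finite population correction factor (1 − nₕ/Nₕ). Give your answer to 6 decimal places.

0.010066

N = 173670; Wₕ = Nₕ/N.
stratum A: (49255/173670)²·19.33²/6157·(1 − 6157/49255) = 0.004271224
stratum B: (124415/173670)²·10.49²/9037·(1 − 9037/124415) = 0.005795259
Sum = 0.010066483 → 0.010066.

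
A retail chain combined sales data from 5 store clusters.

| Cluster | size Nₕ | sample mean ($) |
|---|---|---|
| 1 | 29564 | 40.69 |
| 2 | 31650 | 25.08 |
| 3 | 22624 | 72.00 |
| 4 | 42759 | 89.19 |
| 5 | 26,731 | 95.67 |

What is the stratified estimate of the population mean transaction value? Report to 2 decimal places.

N = 153328; weights Wₕ = Nₕ/N = (0.1928, 0.2064, 0.1476, 0.2789, 0.1743).
x̄_st = Σ Wₕ·x̄ₕ = 0.1928·40.69 + 0.2064·25.08 + 0.1476·72.00 + 0.2789·89.19 + 0.1743·95.67 ≈ 65.1981...
→ 65.20.

65.20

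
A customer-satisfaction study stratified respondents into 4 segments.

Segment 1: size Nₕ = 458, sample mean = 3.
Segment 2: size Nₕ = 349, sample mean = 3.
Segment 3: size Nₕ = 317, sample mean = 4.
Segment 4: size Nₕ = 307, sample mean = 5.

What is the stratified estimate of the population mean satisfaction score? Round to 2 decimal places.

N = 1431; weights Wₕ = Nₕ/N = (0.3201, 0.2439, 0.2215, 0.2145).
x̄_st = Σ Wₕ·x̄ₕ = 0.3201·3 + 0.2439·3 + 0.2215·4 + 0.2145·5 ≈ 3.6506...
→ 3.65.

3.65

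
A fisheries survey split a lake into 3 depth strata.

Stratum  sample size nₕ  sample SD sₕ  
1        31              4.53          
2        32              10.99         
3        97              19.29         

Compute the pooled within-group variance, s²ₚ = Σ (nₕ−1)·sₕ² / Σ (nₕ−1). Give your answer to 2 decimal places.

255.30

Degrees of freedom: 30 + 31 + 96 = 157.
Σ(nₕ−1)sₕ² = 30·20.5209 + 31·120.7801 + 96·372.1041 = 40081.8037.
s²ₚ = 40081.8037 / 157 = 255.2981... → 255.30.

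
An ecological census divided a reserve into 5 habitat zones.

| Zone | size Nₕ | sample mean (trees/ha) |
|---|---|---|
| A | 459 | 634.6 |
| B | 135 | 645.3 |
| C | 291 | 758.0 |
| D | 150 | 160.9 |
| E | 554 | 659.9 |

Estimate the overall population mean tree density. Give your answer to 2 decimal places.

622.21

N = 1589; weights Wₕ = Nₕ/N = (0.2889, 0.0850, 0.1831, 0.0944, 0.3486).
x̄_st = Σ Wₕ·x̄ₕ = 0.2889·634.6 + 0.0850·645.3 + 0.1831·758.0 + 0.0944·160.9 + 0.3486·659.9 ≈ 622.2118...
→ 622.21.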